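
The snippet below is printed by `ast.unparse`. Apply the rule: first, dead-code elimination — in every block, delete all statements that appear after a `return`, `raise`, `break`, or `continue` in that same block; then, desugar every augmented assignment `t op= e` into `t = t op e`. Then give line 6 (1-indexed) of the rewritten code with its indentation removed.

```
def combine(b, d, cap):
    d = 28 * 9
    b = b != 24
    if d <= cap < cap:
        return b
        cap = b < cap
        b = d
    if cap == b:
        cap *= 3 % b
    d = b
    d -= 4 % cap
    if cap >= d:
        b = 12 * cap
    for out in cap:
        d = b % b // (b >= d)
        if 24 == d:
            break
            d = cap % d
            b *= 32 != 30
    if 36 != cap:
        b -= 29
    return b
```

if cap == b:

Transformed code:
def combine(b, d, cap):
    d = 28 * 9
    b = b != 24
    if d <= cap < cap:
        return b
    if cap == b:
        cap = cap * (3 % b)
    d = b
    d = d - 4 % cap
    if cap >= d:
        b = 12 * cap
    for out in cap:
        d = b % b // (b >= d)
        if 24 == d:
            break
    if 36 != cap:
        b = b - 29
    return b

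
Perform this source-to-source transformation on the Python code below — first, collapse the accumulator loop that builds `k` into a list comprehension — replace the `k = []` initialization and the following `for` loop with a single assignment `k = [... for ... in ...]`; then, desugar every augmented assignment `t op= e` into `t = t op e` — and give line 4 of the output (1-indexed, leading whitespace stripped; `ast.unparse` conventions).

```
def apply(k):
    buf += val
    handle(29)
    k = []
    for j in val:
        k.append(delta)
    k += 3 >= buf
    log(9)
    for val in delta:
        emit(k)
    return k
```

k = [delta for j in val]

Transformed code:
def apply(k):
    buf = buf + val
    handle(29)
    k = [delta for j in val]
    k = k + (3 >= buf)
    log(9)
    for val in delta:
        emit(k)
    return k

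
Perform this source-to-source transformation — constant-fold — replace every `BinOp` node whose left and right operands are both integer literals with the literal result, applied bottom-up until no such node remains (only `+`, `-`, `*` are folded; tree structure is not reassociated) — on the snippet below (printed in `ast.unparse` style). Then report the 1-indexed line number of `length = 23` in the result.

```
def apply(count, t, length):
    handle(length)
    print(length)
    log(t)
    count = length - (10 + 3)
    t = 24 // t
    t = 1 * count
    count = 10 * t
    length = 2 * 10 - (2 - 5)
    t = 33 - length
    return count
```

Transformed code:
def apply(count, t, length):
    handle(length)
    print(length)
    log(t)
    count = length - 13
    t = 24 // t
    t = 1 * count
    count = 10 * t
    length = 23
    t = 33 - length
    return count

9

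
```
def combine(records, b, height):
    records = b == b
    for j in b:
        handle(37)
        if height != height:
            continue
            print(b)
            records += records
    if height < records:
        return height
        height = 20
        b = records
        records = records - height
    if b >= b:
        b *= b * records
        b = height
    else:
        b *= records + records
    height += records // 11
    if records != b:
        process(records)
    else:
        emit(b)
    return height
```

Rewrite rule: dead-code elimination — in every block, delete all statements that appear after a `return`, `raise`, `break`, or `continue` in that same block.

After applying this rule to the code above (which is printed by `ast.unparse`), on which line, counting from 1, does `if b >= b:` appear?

Transformed code:
def combine(records, b, height):
    records = b == b
    for j in b:
        handle(37)
        if height != height:
            continue
    if height < records:
        return height
    if b >= b:
        b *= b * records
        b = height
    else:
        b *= records + records
    height += records // 11
    if records != b:
        process(records)
    else:
        emit(b)
    return height

9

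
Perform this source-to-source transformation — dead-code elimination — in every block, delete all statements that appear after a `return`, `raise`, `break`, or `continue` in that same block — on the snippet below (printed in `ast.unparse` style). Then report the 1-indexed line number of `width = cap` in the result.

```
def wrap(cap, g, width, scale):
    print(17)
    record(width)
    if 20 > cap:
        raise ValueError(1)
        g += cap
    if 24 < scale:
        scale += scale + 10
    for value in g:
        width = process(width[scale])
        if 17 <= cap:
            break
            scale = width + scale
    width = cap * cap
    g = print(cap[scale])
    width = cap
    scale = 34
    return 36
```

Transformed code:
def wrap(cap, g, width, scale):
    print(17)
    record(width)
    if 20 > cap:
        raise ValueError(1)
    if 24 < scale:
        scale += scale + 10
    for value in g:
        width = process(width[scale])
        if 17 <= cap:
            break
    width = cap * cap
    g = print(cap[scale])
    width = cap
    scale = 34
    return 36

14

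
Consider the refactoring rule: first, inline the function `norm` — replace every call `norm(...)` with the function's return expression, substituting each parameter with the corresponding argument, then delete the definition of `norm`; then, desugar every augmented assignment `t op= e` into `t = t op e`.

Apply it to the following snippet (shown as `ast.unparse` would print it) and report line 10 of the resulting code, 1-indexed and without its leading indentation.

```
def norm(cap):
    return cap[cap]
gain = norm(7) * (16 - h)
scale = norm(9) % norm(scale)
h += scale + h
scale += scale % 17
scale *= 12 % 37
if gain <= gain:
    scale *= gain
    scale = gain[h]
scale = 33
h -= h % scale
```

h = h - h % scale

Transformed code:
gain = 7[7] * (16 - h)
scale = 9[9] % scale[scale]
h = h + (scale + h)
scale = scale + scale % 17
scale = scale * (12 % 37)
if gain <= gain:
    scale = scale * gain
    scale = gain[h]
scale = 33
h = h - h % scale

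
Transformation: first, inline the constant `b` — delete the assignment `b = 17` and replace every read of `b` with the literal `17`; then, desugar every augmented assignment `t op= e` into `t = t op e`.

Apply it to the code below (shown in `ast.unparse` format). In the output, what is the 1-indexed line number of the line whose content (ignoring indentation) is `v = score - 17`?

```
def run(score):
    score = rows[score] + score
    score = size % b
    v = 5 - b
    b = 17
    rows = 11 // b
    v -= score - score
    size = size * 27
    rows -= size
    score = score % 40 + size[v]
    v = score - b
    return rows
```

Transformed code:
def run(score):
    score = rows[score] + score
    score = size % 17
    v = 5 - 17
    rows = 11 // 17
    v = v - (score - score)
    size = size * 27
    rows = rows - size
    score = score % 40 + size[v]
    v = score - 17
    return rows

10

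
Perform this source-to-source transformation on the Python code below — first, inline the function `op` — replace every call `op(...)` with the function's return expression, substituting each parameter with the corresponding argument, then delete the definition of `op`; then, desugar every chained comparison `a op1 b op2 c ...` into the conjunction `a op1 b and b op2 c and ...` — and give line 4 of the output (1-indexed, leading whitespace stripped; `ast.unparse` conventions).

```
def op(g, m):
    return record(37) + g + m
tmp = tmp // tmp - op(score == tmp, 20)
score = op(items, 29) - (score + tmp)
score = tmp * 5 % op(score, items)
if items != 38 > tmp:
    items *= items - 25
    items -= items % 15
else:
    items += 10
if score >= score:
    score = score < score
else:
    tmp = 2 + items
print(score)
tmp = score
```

if items != 38 and 38 > tmp:

Transformed code:
tmp = tmp // tmp - (record(37) + (score == tmp) + 20)
score = record(37) + items + 29 - (score + tmp)
score = tmp * 5 % (record(37) + score + items)
if items != 38 and 38 > tmp:
    items *= items - 25
    items -= items % 15
else:
    items += 10
if score >= score:
    score = score < score
else:
    tmp = 2 + items
print(score)
tmp = score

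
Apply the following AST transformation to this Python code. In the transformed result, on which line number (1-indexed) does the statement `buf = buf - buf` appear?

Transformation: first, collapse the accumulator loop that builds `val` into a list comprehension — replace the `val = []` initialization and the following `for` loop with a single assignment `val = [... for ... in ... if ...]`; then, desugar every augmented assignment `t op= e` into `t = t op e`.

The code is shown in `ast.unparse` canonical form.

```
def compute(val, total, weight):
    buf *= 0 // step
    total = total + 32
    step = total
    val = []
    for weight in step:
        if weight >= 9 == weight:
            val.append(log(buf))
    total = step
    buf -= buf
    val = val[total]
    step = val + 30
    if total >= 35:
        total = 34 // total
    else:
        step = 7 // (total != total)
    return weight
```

7

Transformed code:
def compute(val, total, weight):
    buf = buf * (0 // step)
    total = total + 32
    step = total
    val = [log(buf) for weight in step if weight >= 9 == weight]
    total = step
    buf = buf - buf
    val = val[total]
    step = val + 30
    if total >= 35:
        total = 34 // total
    else:
        step = 7 // (total != total)
    return weight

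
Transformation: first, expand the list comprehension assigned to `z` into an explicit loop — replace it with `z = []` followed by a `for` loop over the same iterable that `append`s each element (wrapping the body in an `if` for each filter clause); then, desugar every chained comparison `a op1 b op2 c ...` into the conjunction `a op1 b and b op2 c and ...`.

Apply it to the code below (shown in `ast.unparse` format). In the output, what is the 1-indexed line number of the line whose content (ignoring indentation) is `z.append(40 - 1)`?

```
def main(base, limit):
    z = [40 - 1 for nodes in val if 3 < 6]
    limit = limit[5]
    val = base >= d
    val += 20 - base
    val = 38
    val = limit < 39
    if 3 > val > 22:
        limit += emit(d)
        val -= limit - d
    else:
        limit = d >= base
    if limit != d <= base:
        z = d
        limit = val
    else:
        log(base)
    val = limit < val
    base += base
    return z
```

5

Transformed code:
def main(base, limit):
    z = []
    for nodes in val:
        if 3 < 6:
            z.append(40 - 1)
    limit = limit[5]
    val = base >= d
    val += 20 - base
    val = 38
    val = limit < 39
    if 3 > val and val > 22:
        limit += emit(d)
        val -= limit - d
    else:
        limit = d >= base
    if limit != d and d <= base:
        z = d
        limit = val
    else:
        log(base)
    val = limit < val
    base += base
    return z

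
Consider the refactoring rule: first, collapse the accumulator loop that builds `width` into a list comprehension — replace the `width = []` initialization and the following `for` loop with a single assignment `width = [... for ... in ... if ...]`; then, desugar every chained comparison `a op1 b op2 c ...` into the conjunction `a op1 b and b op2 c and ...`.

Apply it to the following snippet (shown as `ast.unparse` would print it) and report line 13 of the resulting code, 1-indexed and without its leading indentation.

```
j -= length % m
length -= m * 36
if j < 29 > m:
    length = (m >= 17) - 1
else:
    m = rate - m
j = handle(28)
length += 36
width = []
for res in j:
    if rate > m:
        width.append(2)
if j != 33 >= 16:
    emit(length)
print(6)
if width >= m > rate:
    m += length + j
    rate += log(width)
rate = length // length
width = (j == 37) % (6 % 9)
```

if width >= m and m > rate:

Transformed code:
j -= length % m
length -= m * 36
if j < 29 and 29 > m:
    length = (m >= 17) - 1
else:
    m = rate - m
j = handle(28)
length += 36
width = [2 for res in j if rate > m]
if j != 33 and 33 >= 16:
    emit(length)
print(6)
if width >= m and m > rate:
    m += length + j
    rate += log(width)
rate = length // length
width = (j == 37) % (6 % 9)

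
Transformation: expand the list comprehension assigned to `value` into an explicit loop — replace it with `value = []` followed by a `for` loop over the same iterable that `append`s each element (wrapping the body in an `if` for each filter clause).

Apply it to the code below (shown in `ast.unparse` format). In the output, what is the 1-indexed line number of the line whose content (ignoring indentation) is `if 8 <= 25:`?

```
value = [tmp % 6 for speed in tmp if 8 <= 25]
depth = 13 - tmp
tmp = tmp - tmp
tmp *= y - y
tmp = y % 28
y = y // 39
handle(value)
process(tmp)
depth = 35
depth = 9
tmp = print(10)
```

3

Transformed code:
value = []
for speed in tmp:
    if 8 <= 25:
        value.append(tmp % 6)
depth = 13 - tmp
tmp = tmp - tmp
tmp *= y - y
tmp = y % 28
y = y // 39
handle(value)
process(tmp)
depth = 35
depth = 9
tmp = print(10)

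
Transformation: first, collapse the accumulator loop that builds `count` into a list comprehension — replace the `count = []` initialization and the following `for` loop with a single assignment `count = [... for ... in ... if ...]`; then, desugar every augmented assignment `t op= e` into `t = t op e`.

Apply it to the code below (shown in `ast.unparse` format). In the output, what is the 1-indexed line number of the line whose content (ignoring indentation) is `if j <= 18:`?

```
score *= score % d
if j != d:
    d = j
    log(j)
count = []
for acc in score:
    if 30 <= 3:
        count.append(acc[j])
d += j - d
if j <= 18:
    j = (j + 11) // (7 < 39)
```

7

Transformed code:
score = score * (score % d)
if j != d:
    d = j
    log(j)
count = [acc[j] for acc in score if 30 <= 3]
d = d + (j - d)
if j <= 18:
    j = (j + 11) // (7 < 39)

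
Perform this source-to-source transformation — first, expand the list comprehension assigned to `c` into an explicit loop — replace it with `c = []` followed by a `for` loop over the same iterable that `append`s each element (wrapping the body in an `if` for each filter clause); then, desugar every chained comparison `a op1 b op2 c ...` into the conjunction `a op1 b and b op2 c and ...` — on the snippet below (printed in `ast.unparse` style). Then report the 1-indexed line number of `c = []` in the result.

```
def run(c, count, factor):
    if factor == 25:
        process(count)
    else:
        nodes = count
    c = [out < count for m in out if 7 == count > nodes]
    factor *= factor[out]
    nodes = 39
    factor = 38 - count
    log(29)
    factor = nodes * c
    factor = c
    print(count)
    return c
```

Transformed code:
def run(c, count, factor):
    if factor == 25:
        process(count)
    else:
        nodes = count
    c = []
    for m in out:
        if 7 == count and count > nodes:
            c.append(out < count)
    factor *= factor[out]
    nodes = 39
    factor = 38 - count
    log(29)
    factor = nodes * c
    factor = c
    print(count)
    return c

6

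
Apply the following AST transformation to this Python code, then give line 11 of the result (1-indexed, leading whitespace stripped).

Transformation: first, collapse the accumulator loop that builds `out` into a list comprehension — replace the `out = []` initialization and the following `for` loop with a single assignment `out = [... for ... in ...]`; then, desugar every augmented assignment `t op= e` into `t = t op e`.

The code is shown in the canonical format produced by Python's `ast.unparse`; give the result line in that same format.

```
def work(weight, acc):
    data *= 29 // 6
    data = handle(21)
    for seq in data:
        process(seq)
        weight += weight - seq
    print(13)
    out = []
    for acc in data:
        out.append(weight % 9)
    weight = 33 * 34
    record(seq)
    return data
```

Transformed code:
def work(weight, acc):
    data = data * (29 // 6)
    data = handle(21)
    for seq in data:
        process(seq)
        weight = weight + (weight - seq)
    print(13)
    out = [weight % 9 for acc in data]
    weight = 33 * 34
    record(seq)
    return data

return data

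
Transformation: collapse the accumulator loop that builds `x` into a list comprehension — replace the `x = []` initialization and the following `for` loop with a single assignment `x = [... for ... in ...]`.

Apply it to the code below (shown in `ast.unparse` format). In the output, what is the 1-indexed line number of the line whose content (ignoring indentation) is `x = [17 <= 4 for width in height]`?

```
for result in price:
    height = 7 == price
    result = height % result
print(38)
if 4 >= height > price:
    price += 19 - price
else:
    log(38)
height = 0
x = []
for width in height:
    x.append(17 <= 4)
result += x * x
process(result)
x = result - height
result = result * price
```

Transformed code:
for result in price:
    height = 7 == price
    result = height % result
print(38)
if 4 >= height > price:
    price += 19 - price
else:
    log(38)
height = 0
x = [17 <= 4 for width in height]
result += x * x
process(result)
x = result - height
result = result * price

10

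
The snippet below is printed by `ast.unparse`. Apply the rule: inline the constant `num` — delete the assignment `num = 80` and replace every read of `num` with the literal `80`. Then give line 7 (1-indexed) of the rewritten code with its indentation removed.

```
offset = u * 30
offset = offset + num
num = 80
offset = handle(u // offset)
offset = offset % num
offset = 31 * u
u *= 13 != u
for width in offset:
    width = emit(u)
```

for width in offset:

Transformed code:
offset = u * 30
offset = offset + 80
offset = handle(u // offset)
offset = offset % 80
offset = 31 * u
u *= 13 != u
for width in offset:
    width = emit(u)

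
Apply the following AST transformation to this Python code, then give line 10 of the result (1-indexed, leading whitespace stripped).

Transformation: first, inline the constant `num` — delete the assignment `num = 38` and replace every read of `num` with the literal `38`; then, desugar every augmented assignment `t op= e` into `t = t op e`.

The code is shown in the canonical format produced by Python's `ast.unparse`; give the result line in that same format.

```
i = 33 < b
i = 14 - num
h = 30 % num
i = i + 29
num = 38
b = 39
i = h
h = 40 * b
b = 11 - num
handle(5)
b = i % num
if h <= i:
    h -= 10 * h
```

b = i % 38

Transformed code:
i = 33 < b
i = 14 - 38
h = 30 % 38
i = i + 29
b = 39
i = h
h = 40 * b
b = 11 - 38
handle(5)
b = i % 38
if h <= i:
    h = h - 10 * h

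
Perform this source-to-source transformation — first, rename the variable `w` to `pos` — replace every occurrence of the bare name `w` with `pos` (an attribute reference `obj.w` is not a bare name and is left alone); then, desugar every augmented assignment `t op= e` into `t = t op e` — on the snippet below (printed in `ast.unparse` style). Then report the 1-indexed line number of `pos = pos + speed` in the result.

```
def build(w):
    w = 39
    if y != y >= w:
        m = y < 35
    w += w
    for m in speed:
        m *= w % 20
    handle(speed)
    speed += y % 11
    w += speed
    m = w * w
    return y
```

10

Transformed code:
def build(pos):
    pos = 39
    if y != y >= pos:
        m = y < 35
    pos = pos + pos
    for m in speed:
        m = m * (pos % 20)
    handle(speed)
    speed = speed + y % 11
    pos = pos + speed
    m = pos * pos
    return y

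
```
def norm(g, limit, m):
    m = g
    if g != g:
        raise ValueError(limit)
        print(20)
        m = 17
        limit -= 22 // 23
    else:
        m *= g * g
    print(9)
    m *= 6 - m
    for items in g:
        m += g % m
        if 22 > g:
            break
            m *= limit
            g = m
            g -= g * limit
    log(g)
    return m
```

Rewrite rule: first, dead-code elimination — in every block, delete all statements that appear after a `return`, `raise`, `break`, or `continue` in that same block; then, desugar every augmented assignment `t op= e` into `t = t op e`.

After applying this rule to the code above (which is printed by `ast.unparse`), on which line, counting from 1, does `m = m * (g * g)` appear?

6

Transformed code:
def norm(g, limit, m):
    m = g
    if g != g:
        raise ValueError(limit)
    else:
        m = m * (g * g)
    print(9)
    m = m * (6 - m)
    for items in g:
        m = m + g % m
        if 22 > g:
            break
    log(g)
    return m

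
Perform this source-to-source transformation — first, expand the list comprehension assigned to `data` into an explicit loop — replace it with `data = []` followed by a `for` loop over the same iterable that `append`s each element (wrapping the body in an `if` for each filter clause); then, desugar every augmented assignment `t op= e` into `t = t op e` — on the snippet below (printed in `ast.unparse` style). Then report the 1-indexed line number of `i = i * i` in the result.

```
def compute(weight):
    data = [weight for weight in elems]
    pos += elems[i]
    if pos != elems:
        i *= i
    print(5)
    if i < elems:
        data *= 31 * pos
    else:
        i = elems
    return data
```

Transformed code:
def compute(weight):
    data = []
    for weight in elems:
        data.append(weight)
    pos = pos + elems[i]
    if pos != elems:
        i = i * i
    print(5)
    if i < elems:
        data = data * (31 * pos)
    else:
        i = elems
    return data

7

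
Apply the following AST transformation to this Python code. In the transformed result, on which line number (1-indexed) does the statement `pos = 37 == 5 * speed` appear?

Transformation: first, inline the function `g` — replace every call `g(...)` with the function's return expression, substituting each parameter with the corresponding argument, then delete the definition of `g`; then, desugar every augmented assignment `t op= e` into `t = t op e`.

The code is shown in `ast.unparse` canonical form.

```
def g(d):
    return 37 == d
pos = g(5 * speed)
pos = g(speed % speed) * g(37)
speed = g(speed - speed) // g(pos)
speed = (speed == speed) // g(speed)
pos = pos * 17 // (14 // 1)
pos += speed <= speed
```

1

Transformed code:
pos = 37 == 5 * speed
pos = (37 == speed % speed) * (37 == 37)
speed = (37 == speed - speed) // (37 == pos)
speed = (speed == speed) // (37 == speed)
pos = pos * 17 // (14 // 1)
pos = pos + (speed <= speed)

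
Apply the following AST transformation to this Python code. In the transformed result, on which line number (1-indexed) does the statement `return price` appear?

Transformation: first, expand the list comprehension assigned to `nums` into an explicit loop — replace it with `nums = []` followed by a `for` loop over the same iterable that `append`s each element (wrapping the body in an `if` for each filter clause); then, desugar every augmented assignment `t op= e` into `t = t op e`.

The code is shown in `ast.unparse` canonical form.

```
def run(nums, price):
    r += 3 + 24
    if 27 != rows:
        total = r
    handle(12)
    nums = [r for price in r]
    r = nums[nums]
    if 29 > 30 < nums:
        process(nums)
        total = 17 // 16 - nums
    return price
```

13

Transformed code:
def run(nums, price):
    r = r + (3 + 24)
    if 27 != rows:
        total = r
    handle(12)
    nums = []
    for price in r:
        nums.append(r)
    r = nums[nums]
    if 29 > 30 < nums:
        process(nums)
        total = 17 // 16 - nums
    return price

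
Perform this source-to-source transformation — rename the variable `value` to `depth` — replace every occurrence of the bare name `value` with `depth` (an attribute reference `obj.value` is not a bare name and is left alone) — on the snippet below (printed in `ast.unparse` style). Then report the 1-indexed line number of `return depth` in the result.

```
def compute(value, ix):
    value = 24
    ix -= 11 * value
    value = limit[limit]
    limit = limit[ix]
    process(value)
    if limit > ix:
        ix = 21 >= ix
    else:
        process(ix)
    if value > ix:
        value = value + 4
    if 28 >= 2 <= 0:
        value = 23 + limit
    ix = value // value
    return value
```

Transformed code:
def compute(depth, ix):
    depth = 24
    ix -= 11 * depth
    depth = limit[limit]
    limit = limit[ix]
    process(depth)
    if limit > ix:
        ix = 21 >= ix
    else:
        process(ix)
    if depth > ix:
        depth = depth + 4
    if 28 >= 2 <= 0:
        depth = 23 + limit
    ix = depth // depth
    return depth

16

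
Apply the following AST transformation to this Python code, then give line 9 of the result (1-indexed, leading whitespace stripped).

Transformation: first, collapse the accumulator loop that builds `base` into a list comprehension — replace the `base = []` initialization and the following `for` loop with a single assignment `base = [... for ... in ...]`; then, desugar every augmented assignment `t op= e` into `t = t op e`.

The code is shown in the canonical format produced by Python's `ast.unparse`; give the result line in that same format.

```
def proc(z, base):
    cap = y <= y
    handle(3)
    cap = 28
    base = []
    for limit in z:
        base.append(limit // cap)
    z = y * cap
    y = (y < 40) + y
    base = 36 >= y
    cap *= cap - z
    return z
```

Transformed code:
def proc(z, base):
    cap = y <= y
    handle(3)
    cap = 28
    base = [limit // cap for limit in z]
    z = y * cap
    y = (y < 40) + y
    base = 36 >= y
    cap = cap * (cap - z)
    return z

cap = cap * (cap - z)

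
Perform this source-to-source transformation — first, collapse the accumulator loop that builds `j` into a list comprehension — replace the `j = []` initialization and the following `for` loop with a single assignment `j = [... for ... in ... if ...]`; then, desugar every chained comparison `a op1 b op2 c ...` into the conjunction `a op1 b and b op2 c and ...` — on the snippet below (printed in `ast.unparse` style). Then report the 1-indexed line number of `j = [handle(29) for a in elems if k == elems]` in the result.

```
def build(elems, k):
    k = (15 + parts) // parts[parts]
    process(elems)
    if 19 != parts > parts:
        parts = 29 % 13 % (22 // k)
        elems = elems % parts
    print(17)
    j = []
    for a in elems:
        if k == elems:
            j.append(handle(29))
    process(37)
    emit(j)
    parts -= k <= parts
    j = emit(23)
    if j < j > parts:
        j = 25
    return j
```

Transformed code:
def build(elems, k):
    k = (15 + parts) // parts[parts]
    process(elems)
    if 19 != parts and parts > parts:
        parts = 29 % 13 % (22 // k)
        elems = elems % parts
    print(17)
    j = [handle(29) for a in elems if k == elems]
    process(37)
    emit(j)
    parts -= k <= parts
    j = emit(23)
    if j < j and j > parts:
        j = 25
    return j

8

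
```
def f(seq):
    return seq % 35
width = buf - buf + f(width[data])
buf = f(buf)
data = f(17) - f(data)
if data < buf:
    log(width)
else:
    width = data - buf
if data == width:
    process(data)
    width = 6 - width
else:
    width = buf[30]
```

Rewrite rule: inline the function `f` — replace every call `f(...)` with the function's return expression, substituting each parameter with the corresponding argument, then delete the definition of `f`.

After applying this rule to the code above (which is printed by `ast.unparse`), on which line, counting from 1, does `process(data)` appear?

Transformed code:
width = buf - buf + width[data] % 35
buf = buf % 35
data = 17 % 35 - data % 35
if data < buf:
    log(width)
else:
    width = data - buf
if data == width:
    process(data)
    width = 6 - width
else:
    width = buf[30]

9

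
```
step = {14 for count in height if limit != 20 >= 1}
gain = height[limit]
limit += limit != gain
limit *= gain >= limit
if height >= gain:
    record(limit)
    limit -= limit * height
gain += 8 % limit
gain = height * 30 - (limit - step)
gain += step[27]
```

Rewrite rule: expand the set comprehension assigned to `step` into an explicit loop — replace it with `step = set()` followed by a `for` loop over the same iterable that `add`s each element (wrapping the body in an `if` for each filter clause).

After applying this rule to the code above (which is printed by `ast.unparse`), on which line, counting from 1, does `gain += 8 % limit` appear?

Transformed code:
step = set()
for count in height:
    if limit != 20 >= 1:
        step.add(14)
gain = height[limit]
limit += limit != gain
limit *= gain >= limit
if height >= gain:
    record(limit)
    limit -= limit * height
gain += 8 % limit
gain = height * 30 - (limit - step)
gain += step[27]

11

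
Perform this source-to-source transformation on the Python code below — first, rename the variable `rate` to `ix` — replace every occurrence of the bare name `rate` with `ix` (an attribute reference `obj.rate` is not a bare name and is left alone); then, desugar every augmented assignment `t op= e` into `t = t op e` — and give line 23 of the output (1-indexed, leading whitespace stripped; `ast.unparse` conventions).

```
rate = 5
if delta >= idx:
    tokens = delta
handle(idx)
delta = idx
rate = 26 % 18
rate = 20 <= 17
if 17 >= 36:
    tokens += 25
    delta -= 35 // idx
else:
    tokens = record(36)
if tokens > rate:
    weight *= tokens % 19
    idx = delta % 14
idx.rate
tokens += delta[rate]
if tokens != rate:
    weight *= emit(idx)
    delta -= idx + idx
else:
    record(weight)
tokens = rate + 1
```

Transformed code:
ix = 5
if delta >= idx:
    tokens = delta
handle(idx)
delta = idx
ix = 26 % 18
ix = 20 <= 17
if 17 >= 36:
    tokens = tokens + 25
    delta = delta - 35 // idx
else:
    tokens = record(36)
if tokens > ix:
    weight = weight * (tokens % 19)
    idx = delta % 14
idx.rate
tokens = tokens + delta[ix]
if tokens != ix:
    weight = weight * emit(idx)
    delta = delta - (idx + idx)
else:
    record(weight)
tokens = ix + 1

tokens = ix + 1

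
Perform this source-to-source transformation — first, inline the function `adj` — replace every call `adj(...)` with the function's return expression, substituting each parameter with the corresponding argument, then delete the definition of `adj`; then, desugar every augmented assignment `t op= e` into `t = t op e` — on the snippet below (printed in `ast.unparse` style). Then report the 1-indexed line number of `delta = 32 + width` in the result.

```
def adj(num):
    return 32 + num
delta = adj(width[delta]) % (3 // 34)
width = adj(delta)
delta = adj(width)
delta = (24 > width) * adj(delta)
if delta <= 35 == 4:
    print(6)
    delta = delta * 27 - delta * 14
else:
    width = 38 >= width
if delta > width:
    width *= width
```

Transformed code:
delta = (32 + width[delta]) % (3 // 34)
width = 32 + delta
delta = 32 + width
delta = (24 > width) * (32 + delta)
if delta <= 35 == 4:
    print(6)
    delta = delta * 27 - delta * 14
else:
    width = 38 >= width
if delta > width:
    width = width * width

3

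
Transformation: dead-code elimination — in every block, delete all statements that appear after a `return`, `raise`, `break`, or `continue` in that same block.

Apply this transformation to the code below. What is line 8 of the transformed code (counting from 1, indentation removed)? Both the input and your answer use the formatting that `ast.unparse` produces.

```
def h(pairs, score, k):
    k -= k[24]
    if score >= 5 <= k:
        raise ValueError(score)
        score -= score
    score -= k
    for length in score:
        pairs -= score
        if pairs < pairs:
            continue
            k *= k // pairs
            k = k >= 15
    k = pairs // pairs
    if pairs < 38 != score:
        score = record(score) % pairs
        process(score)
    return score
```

Transformed code:
def h(pairs, score, k):
    k -= k[24]
    if score >= 5 <= k:
        raise ValueError(score)
    score -= k
    for length in score:
        pairs -= score
        if pairs < pairs:
            continue
    k = pairs // pairs
    if pairs < 38 != score:
        score = record(score) % pairs
        process(score)
    return score

if pairs < pairs:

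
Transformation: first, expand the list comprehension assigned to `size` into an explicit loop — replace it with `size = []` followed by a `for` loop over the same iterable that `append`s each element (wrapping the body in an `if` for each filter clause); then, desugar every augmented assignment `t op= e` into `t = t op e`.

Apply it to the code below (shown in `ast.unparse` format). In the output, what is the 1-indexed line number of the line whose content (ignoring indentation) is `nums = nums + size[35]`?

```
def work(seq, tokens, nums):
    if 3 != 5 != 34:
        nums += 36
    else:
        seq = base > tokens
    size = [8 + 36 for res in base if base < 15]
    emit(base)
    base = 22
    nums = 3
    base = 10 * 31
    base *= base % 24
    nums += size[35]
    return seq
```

Transformed code:
def work(seq, tokens, nums):
    if 3 != 5 != 34:
        nums = nums + 36
    else:
        seq = base > tokens
    size = []
    for res in base:
        if base < 15:
            size.append(8 + 36)
    emit(base)
    base = 22
    nums = 3
    base = 10 * 31
    base = base * (base % 24)
    nums = nums + size[35]
    return seq

15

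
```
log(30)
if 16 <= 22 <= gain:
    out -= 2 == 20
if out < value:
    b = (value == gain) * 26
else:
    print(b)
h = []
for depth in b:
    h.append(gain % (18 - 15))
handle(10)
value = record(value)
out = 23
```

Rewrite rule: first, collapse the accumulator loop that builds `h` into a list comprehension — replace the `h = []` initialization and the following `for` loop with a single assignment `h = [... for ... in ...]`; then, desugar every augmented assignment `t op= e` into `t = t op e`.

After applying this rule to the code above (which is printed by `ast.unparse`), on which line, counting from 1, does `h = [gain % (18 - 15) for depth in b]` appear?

Transformed code:
log(30)
if 16 <= 22 <= gain:
    out = out - (2 == 20)
if out < value:
    b = (value == gain) * 26
else:
    print(b)
h = [gain % (18 - 15) for depth in b]
handle(10)
value = record(value)
out = 23

8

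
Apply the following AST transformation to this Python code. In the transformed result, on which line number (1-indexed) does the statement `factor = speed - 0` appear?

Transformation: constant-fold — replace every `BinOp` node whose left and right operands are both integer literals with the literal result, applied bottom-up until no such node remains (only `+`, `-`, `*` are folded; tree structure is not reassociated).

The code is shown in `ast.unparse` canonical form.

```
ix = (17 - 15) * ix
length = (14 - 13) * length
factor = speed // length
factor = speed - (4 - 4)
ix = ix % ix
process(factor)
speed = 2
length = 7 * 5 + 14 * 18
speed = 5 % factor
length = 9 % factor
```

4

Transformed code:
ix = 2 * ix
length = 1 * length
factor = speed // length
factor = speed - 0
ix = ix % ix
process(factor)
speed = 2
length = 287
speed = 5 % factor
length = 9 % factor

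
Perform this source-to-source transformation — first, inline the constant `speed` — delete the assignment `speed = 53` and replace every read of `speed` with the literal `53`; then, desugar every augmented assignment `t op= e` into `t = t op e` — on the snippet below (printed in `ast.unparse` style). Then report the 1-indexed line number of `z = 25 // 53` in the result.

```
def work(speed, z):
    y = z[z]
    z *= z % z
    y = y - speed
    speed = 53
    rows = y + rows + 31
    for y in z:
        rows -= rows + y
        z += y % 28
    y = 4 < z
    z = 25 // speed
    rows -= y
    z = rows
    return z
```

10

Transformed code:
def work(speed, z):
    y = z[z]
    z = z * (z % z)
    y = y - 53
    rows = y + rows + 31
    for y in z:
        rows = rows - (rows + y)
        z = z + y % 28
    y = 4 < z
    z = 25 // 53
    rows = rows - y
    z = rows
    return z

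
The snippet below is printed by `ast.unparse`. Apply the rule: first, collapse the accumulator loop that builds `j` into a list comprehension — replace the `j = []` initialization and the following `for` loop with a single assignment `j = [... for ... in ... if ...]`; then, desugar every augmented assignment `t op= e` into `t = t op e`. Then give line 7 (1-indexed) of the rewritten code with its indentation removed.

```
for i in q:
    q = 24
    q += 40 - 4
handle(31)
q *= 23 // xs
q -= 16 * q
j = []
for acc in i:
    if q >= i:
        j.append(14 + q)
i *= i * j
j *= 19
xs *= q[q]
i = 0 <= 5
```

Transformed code:
for i in q:
    q = 24
    q = q + (40 - 4)
handle(31)
q = q * (23 // xs)
q = q - 16 * q
j = [14 + q for acc in i if q >= i]
i = i * (i * j)
j = j * 19
xs = xs * q[q]
i = 0 <= 5

j = [14 + q for acc in i if q >= i]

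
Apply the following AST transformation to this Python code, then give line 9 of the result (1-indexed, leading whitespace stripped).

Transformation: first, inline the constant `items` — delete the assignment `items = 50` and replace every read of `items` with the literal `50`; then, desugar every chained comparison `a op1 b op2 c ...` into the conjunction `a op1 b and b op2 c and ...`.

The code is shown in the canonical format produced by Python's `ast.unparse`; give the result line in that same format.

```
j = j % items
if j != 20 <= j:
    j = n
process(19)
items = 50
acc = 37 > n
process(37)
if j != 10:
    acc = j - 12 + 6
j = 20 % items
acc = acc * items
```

Transformed code:
j = j % 50
if j != 20 and 20 <= j:
    j = n
process(19)
acc = 37 > n
process(37)
if j != 10:
    acc = j - 12 + 6
j = 20 % 50
acc = acc * 50

j = 20 % 50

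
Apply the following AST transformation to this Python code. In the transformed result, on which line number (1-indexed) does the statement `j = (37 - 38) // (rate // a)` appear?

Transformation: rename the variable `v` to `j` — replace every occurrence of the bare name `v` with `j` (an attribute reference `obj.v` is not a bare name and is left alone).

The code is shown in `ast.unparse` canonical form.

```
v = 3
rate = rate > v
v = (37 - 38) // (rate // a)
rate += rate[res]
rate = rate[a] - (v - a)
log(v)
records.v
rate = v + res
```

3

Transformed code:
j = 3
rate = rate > j
j = (37 - 38) // (rate // a)
rate += rate[res]
rate = rate[a] - (j - a)
log(j)
records.v
rate = j + res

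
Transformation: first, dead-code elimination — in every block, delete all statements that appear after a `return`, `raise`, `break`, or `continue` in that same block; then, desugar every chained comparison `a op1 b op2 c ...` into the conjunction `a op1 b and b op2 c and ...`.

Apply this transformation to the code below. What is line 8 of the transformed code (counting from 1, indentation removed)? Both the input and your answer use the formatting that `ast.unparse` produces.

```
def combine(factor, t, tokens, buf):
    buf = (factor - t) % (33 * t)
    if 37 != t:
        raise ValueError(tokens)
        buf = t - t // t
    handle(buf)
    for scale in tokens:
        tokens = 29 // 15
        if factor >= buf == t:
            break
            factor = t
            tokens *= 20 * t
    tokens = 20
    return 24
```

Transformed code:
def combine(factor, t, tokens, buf):
    buf = (factor - t) % (33 * t)
    if 37 != t:
        raise ValueError(tokens)
    handle(buf)
    for scale in tokens:
        tokens = 29 // 15
        if factor >= buf and buf == t:
            break
    tokens = 20
    return 24

if factor >= buf and buf == t:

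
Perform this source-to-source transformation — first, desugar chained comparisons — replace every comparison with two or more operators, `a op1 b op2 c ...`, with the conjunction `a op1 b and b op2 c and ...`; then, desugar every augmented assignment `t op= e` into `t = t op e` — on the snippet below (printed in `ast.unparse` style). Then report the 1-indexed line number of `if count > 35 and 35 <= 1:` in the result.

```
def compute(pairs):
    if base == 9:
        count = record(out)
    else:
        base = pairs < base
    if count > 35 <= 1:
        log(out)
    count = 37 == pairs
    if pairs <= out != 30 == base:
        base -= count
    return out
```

Transformed code:
def compute(pairs):
    if base == 9:
        count = record(out)
    else:
        base = pairs < base
    if count > 35 and 35 <= 1:
        log(out)
    count = 37 == pairs
    if pairs <= out and out != 30 and (30 == base):
        base = base - count
    return out

6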